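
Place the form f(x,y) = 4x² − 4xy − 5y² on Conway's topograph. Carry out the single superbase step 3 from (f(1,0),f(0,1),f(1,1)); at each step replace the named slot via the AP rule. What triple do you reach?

start (4,-5,-5) = (f(1,0),f(0,1),f(1,1))
replace slot 3: 2·(4+(-5)) − (-5) = 3 → (4,-5,3)

4,-5,3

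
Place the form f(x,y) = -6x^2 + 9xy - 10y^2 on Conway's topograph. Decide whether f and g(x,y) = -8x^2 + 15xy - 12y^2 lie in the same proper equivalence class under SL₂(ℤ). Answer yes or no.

D₁ = -159, D₂ = -159
f is negative-definite; reduce −f:
−f: translate: b→3 (≡-9 mod 12), so (6,-9,10)→(6,3,7)
−f: reduced (well bottom): (6,3,7) with a≤c, −a<b≤a
flip sign back: reduced form of f is (-6,-3,-7)
g is negative-definite; reduce −g:
−g: translate: b→1 (≡-15 mod 16), so (8,-15,12)→(8,1,5)
−g: flip: (8,1,5)→(5,-1,8)
−g: reduced (well bottom): (5,-1,8) with a≤c, −a<b≤a
flip sign back: reduced form of g is (-5,1,-8)
reduced forms (-6, -3, -7) vs (-5, 1, -8) ⇒ inequivalent

no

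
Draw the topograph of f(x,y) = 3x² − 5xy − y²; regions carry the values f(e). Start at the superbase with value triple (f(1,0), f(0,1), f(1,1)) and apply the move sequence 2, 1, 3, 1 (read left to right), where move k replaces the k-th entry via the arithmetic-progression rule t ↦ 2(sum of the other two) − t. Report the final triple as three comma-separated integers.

start (3,-1,-3) = (f(1,0),f(0,1),f(1,1))
replace slot 2: 2·(3+(-3)) − (-1) = 1 → (3,1,-3)
replace slot 1: 2·(1+(-3)) − 3 = -7 → (-7,1,-3)
replace slot 3: 2·((-7)+1) − (-3) = -9 → (-7,1,-9)
replace slot 1: 2·(1+(-9)) − (-7) = -9 → (-9,1,-9)

-9,1,-9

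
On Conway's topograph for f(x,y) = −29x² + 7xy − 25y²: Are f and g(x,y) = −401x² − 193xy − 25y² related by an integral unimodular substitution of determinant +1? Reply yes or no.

D₁ = -2851, D₂ = -2851
f is negative-definite; reduce −f:
−f: flip: (29,-7,25)→(25,7,29)
−f: reduced (well bottom): (25,7,29) with a≤c, −a<b≤a
flip sign back: reduced form of f is (-25,-7,-29)
g is negative-definite; reduce −g:
−g: flip: (401,193,25)→(25,-193,401)
−g: translate: b→7 (≡-193 mod 50), so (25,-193,401)→(25,7,29)
−g: reduced (well bottom): (25,7,29) with a≤c, −a<b≤a
flip sign back: reduced form of g is (-25,-7,-29)
reduced forms (-25, -7, -29) vs (-25, -7, -29) ⇒ equivalent

yes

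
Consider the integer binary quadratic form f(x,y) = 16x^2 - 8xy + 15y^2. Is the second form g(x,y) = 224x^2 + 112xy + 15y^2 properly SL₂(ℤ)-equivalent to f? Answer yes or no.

D₁ = -896, D₂ = -896
f: flip: (16,-8,15)→(15,8,16)
f: reduced (well bottom): (15,8,16) with a≤c, −a<b≤a
g: flip: (224,112,15)→(15,-112,224)
g: translate: b→8 (≡-112 mod 30), so (15,-112,224)→(15,8,16)
g: reduced (well bottom): (15,8,16) with a≤c, −a<b≤a
reduced forms (15, 8, 16) vs (15, 8, 16) ⇒ equivalent

yes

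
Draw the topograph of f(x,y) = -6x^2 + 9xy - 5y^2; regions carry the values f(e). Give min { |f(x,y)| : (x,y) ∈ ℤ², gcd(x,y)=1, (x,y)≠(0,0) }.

translate: b→3 (≡-9 mod 12), so (6,-9,5)→(6,3,2)
flip: (6,3,2)→(2,-3,6)
translate: b→1 (≡-3 mod 4), so (2,-3,6)→(2,1,5)
reduced (well bottom): (2,1,5) with a≤c, −a<b≤a
well minimum |f| = |-2| = 2 (negative-definite)

2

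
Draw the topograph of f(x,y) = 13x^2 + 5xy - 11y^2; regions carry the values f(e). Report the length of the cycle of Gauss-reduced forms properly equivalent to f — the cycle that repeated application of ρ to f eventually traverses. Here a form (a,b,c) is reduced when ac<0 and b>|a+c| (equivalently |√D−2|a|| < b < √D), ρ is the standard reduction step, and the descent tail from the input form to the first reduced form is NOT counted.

D = 597, ⌊√D⌋ = 24
river: ρ → (-11,17,7)
river: ρ → (7,11,-17)
river: ρ → (-17,23,1)
river: ρ → (1,23,-17)
river: ρ → (-17,11,7)
river: ρ → (7,17,-11)
river: ρ → (-11,5,13)
river: ρ → (13,21,-3)
river: ρ → (-3,21,13)
river: ρ → (13,5,-11)
ρ-cycle length = 10 (tail of 0 descent steps not counted)

10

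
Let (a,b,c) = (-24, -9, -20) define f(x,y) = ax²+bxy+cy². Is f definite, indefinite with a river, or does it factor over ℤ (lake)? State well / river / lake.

D = b²−4ac = (-9)² − 4·(-24)·(-20) = -1839
D < 0 ⇒ definite ⇒ every region one sign ⇒ single well

well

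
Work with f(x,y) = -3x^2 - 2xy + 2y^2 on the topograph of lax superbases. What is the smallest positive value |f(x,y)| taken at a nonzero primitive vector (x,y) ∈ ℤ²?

descent: ρ → (2,2,-3)  [lands on river]
river: ρ → (-3,4,1)
river: ρ → (1,4,-3)
river: ρ → (-3,2,2)
closes: descent 1, river 4
min |a| on river = 1

1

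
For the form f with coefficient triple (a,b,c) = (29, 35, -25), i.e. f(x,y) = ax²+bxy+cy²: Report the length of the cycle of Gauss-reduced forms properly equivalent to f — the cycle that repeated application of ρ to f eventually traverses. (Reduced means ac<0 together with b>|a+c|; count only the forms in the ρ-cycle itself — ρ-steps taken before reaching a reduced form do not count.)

D = 4125, ⌊√D⌋ = 64
river: ρ → (-25,15,39)
river: ρ → (39,63,-1)
river: ρ → (-1,63,39)
river: ρ → (39,15,-25)
river: ρ → (-25,35,29)
river: ρ → (29,23,-31)
river: ρ → (-31,39,21)
river: ρ → (21,45,-25)
river: ρ → (-25,55,11)
river: ρ → (11,55,-25)
river: ρ → (-25,45,21)
river: ρ → (21,39,-31)
river: ρ → (-31,23,29)
river: ρ → (29,35,-25)
ρ-cycle length = 14 (tail of 0 descent steps not counted)

14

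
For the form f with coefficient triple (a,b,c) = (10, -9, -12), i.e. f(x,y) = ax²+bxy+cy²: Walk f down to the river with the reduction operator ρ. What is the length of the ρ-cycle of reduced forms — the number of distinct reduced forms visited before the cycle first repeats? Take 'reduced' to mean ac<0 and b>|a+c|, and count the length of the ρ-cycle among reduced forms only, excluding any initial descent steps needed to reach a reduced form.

D = 561, ⌊√D⌋ = 23
descent: ρ → (-12,9,10)  [lands on river]
river: ρ → (10,11,-11)
river: ρ → (-11,11,10)
river: ρ → (10,9,-12)
river: ρ → (-12,15,7)
river: ρ → (7,13,-14)
river: ρ → (-14,15,6)
river: ρ → (6,21,-5)
river: ρ → (-5,19,10)
river: ρ → (10,21,-3)
river: ρ → (-3,21,10)
river: ρ → (10,19,-5)
river: ρ → (-5,21,6)
river: ρ → (6,15,-14)
river: ρ → (-14,13,7)
river: ρ → (7,15,-12)
ρ-cycle length = 16 (tail of 1 descent step not counted)

16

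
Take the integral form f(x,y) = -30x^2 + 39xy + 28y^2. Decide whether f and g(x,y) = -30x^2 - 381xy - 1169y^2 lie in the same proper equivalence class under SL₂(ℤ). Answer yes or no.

D₁ = 4881, D₂ = 4881
river cycle of f (length 86): (28, 17, -41), (-41, 65, 4), (4, 63, -57), (-57, 51, 10), (10, 69, -3), (-3, 69, 10), (10, 51, -57), (-57, 63, 4), (4, 65, -41), (-41, 17, 28), … (76 more)
river cycle of g (length 86): (-30, 39, 28), (28, 17, -41), (-41, 65, 4), (4, 63, -57), (-57, 51, 10), (10, 69, -3), (-3, 69, 10), (10, 51, -57), (-57, 63, 4), (4, 65, -41), … (76 more)
cycles coincide ⇒ equivalent

yes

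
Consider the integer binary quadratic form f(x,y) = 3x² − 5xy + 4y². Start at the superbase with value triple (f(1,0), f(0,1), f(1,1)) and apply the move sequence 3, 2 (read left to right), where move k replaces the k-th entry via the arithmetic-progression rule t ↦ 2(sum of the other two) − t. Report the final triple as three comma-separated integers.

start (3,4,2) = (f(1,0),f(0,1),f(1,1))
replace slot 3: 2·(3+4) − 2 = 12 → (3,4,12)
replace slot 2: 2·(3+12) − 4 = 26 → (3,26,12)

3,26,12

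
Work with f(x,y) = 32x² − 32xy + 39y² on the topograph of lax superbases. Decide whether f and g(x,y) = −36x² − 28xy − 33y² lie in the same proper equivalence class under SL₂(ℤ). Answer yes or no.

D₁ = -3968, D₂ = -3968
f: translate: b→32 (≡-32 mod 64), so (32,-32,39)→(32,32,39)
f: reduced (well bottom): (32,32,39) with a≤c, −a<b≤a
g is negative-definite; reduce −g:
−g: flip: (36,28,33)→(33,-28,36)
−g: reduced (well bottom): (33,-28,36) with a≤c, −a<b≤a
flip sign back: reduced form of g is (-33,28,-36)
reduced forms (32, 32, 39) vs (-33, 28, -36) ⇒ inequivalent

no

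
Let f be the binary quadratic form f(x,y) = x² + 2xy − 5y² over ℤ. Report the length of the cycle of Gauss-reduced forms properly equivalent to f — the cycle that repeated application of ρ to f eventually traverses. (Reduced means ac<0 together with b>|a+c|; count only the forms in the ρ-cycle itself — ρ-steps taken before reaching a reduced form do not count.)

D = 24, ⌊√D⌋ = 4
descent: ρ → (-5,-2,1)
descent: ρ → (1,4,-2)  [lands on river]
river: ρ → (-2,4,1)
ρ-cycle length = 2 (tail of 2 descent steps not counted)

2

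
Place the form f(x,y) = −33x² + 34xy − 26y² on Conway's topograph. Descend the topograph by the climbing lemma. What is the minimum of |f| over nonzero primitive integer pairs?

translate: b→32 (≡-34 mod 66), so (33,-34,26)→(33,32,25)
flip: (33,32,25)→(25,-32,33)
translate: b→18 (≡-32 mod 50), so (25,-32,33)→(25,18,26)
reduced (well bottom): (25,18,26) with a≤c, −a<b≤a
well minimum |f| = |-25| = 25 (negative-definite)

25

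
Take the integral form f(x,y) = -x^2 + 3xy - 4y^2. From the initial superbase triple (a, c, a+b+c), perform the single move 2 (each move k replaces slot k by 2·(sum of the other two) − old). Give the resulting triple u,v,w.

start (-1,-4,-2) = (f(1,0),f(0,1),f(1,1))
replace slot 2: 2·((-1)+(-2)) − (-4) = -2 → (-1,-2,-2)

-1,-2,-2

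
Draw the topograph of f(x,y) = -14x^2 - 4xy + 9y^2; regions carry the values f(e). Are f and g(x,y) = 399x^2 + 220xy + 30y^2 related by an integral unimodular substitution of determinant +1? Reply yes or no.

D₁ = 520, D₂ = 520
river cycle of f (length 6): (9, 22, -1), (-1, 22, 9), (9, 14, -9), (-9, 22, 1), (1, 22, -9), (-9, 14, 9)
river cycle of g (length 6): (-1, 22, 9), (9, 14, -9), (-9, 22, 1), (1, 22, -9), (-9, 14, 9), (9, 22, -1)
cycles coincide ⇒ equivalent

yes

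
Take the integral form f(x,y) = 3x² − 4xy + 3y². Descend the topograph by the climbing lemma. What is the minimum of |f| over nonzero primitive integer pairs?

translate: b→2 (≡-4 mod 6), so (3,-4,3)→(3,2,2)
flip: (3,2,2)→(2,-2,3)
translate: b→2 (≡-2 mod 4), so (2,-2,3)→(2,2,3)
reduced (well bottom): (2,2,3) with a≤c, −a<b≤a
well minimum = a = 2

2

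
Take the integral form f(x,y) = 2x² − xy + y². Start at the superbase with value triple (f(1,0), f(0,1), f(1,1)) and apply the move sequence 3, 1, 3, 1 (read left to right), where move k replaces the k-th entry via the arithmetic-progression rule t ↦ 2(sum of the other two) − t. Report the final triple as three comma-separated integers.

start (2,1,2) = (f(1,0),f(0,1),f(1,1))
replace slot 3: 2·(2+1) − 2 = 4 → (2,1,4)
replace slot 1: 2·(1+4) − 2 = 8 → (8,1,4)
replace slot 3: 2·(8+1) − 4 = 14 → (8,1,14)
replace slot 1: 2·(1+14) − 8 = 22 → (22,1,14)

22,1,14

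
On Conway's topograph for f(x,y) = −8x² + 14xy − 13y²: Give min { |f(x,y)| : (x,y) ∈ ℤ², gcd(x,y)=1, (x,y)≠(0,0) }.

translate: b→2 (≡-14 mod 16), so (8,-14,13)→(8,2,7)
flip: (8,2,7)→(7,-2,8)
reduced (well bottom): (7,-2,8) with a≤c, −a<b≤a
well minimum |f| = |-7| = 7 (negative-definite)

7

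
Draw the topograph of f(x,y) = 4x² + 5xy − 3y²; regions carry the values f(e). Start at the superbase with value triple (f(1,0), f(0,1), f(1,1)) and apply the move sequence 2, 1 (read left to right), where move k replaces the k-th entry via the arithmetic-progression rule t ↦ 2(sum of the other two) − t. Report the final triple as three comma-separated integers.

start (4,-3,6) = (f(1,0),f(0,1),f(1,1))
replace slot 2: 2·(4+6) − (-3) = 23 → (4,23,6)
replace slot 1: 2·(23+6) − 4 = 54 → (54,23,6)

54,23,6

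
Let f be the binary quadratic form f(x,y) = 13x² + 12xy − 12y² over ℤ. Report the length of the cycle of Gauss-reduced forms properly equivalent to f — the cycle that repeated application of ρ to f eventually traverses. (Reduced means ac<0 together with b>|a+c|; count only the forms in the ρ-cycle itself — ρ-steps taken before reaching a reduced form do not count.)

D = 768, ⌊√D⌋ = 27
river: ρ → (-12,12,13)
river: ρ → (13,14,-11)
river: ρ → (-11,8,16)
river: ρ → (16,24,-3)
river: ρ → (-3,24,16)
river: ρ → (16,8,-11)
river: ρ → (-11,14,13)
river: ρ → (13,12,-12)
ρ-cycle length = 8 (tail of 0 descent steps not counted)

8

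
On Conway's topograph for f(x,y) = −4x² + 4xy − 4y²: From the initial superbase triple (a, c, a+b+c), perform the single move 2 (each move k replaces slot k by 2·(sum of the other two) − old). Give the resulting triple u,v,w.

start (-4,-4,-4) = (f(1,0),f(0,1),f(1,1))
replace slot 2: 2·((-4)+(-4)) − (-4) = -12 → (-4,-12,-4)

-4,-12,-4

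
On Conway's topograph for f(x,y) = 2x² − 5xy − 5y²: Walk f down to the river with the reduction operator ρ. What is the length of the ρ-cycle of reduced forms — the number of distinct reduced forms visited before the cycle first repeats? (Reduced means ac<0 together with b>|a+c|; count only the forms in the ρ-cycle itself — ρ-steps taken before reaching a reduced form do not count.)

D = 65, ⌊√D⌋ = 8
descent: ρ → (-5,5,2)  [lands on river]
river: ρ → (2,7,-2)
river: ρ → (-2,5,5)
river: ρ → (5,5,-2)
river: ρ → (-2,7,2)
river: ρ → (2,5,-5)
ρ-cycle length = 6 (tail of 1 descent step not counted)

6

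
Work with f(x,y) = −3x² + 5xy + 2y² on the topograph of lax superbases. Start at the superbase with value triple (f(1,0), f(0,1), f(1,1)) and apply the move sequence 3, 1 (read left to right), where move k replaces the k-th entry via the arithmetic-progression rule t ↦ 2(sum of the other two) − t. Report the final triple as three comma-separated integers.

start (-3,2,4) = (f(1,0),f(0,1),f(1,1))
replace slot 3: 2·((-3)+2) − 4 = -6 → (-3,2,-6)
replace slot 1: 2·(2+(-6)) − (-3) = -5 → (-5,2,-6)

-5,2,-6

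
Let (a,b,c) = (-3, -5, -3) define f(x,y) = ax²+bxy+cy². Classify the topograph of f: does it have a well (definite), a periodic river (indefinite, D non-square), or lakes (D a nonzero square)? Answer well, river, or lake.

D = b²−4ac = (-5)² − 4·(-3)·(-3) = -11
D < 0 ⇒ definite ⇒ every region one sign ⇒ single well

well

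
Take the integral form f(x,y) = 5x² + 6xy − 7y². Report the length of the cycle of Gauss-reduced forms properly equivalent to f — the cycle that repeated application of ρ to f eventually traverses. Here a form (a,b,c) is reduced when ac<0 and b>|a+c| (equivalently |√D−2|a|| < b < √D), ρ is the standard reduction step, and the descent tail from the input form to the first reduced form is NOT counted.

D = 176, ⌊√D⌋ = 13
river: ρ → (-7,8,4)
river: ρ → (4,8,-7)
river: ρ → (-7,6,5)
river: ρ → (5,4,-8)
river: ρ → (-8,12,1)
river: ρ → (1,12,-8)
river: ρ → (-8,4,5)
river: ρ → (5,6,-7)
ρ-cycle length = 8 (tail of 0 descent steps not counted)

8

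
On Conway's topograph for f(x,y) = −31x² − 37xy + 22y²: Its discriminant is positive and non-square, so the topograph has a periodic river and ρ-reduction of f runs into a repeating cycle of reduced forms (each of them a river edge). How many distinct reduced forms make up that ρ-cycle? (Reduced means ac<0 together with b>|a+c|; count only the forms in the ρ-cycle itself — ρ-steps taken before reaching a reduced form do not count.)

D = 4097, ⌊√D⌋ = 64
descent: ρ → (22,37,-31)  [lands on river]
river: ρ → (-31,25,28)
river: ρ → (28,31,-28)
river: ρ → (-28,25,31)
river: ρ → (31,37,-22)
river: ρ → (-22,51,17)
river: ρ → (17,51,-22)
river: ρ → (-22,37,31)
river: ρ → (31,25,-28)
river: ρ → (-28,31,28)
river: ρ → (28,25,-31)
river: ρ → (-31,37,22)
river: ρ → (22,51,-17)
river: ρ → (-17,51,22)
ρ-cycle length = 14 (tail of 1 descent step not counted)

14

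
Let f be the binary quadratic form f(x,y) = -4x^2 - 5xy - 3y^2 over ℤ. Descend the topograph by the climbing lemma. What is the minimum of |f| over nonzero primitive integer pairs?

translate: b→-3 (≡5 mod 8), so (4,5,3)→(4,-3,2)
flip: (4,-3,2)→(2,3,4)
translate: b→-1 (≡3 mod 4), so (2,3,4)→(2,-1,3)
reduced (well bottom): (2,-1,3) with a≤c, −a<b≤a
well minimum |f| = |-2| = 2 (negative-definite)

2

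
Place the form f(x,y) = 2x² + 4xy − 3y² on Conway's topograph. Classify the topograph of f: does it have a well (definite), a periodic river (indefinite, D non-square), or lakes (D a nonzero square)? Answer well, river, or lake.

D = b²−4ac = 4² − 4·2·(-3) = 40
D > 0 non-square ⇒ indefinite ⇒ periodic river

river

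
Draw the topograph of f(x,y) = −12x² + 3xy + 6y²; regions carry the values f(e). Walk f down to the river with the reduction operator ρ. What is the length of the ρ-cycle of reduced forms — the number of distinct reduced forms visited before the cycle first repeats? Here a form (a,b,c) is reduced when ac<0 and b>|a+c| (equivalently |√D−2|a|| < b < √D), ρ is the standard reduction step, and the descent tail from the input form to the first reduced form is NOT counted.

D = 297, ⌊√D⌋ = 17
descent: ρ → (6,9,-9)  [lands on river]
river: ρ → (-9,9,6)
river: ρ → (6,15,-3)
river: ρ → (-3,15,6)
ρ-cycle length = 4 (tail of 1 descent step not counted)

4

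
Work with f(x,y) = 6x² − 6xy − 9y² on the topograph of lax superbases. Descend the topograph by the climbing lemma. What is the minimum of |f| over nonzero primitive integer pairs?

descent: ρ → (-9,6,6)  [lands on river]
river: ρ → (6,6,-9)
river: ρ → (-9,12,3)
river: ρ → (3,12,-9)
closes: descent 1, river 4
min |a| on river = 3

3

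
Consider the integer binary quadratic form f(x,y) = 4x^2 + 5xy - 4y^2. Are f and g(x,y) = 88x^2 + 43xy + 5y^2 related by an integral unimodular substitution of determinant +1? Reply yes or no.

D₁ = 89, D₂ = 89
river cycle of f (length 14): (-4, 3, 5), (5, 7, -2), (-2, 9, 1), (1, 9, -2), (-2, 7, 5), (5, 3, -4), (-4, 5, 4), (4, 3, -5), (-5, 7, 2), (2, 9, -1), … (4 more)
river cycle of g (length 14): (5, 7, -2), (-2, 9, 1), (1, 9, -2), (-2, 7, 5), (5, 3, -4), (-4, 5, 4), (4, 3, -5), (-5, 7, 2), (2, 9, -1), (-1, 9, 2), … (4 more)
cycles coincide ⇒ equivalent

yes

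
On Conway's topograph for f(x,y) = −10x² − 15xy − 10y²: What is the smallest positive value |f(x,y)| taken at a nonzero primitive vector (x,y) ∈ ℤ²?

translate: b→-5 (≡15 mod 20), so (10,15,10)→(10,-5,5)
flip: (10,-5,5)→(5,5,10)
reduced (well bottom): (5,5,10) with a≤c, −a<b≤a
well minimum |f| = |-5| = 5 (negative-definite)

5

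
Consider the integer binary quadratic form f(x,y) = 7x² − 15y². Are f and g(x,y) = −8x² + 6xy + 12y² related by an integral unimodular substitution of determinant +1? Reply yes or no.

D₁ = 420, D₂ = 420
river cycle of f (length 4): (7, 14, -8), (-8, 18, 3), (3, 18, -8), (-8, 14, 7)
river cycle of g (length 6): (12, 18, -2), (-2, 18, 12), (12, 6, -8), (-8, 10, 10), (10, 10, -8), (-8, 6, 12)
cycles differ ⇒ inequivalent

no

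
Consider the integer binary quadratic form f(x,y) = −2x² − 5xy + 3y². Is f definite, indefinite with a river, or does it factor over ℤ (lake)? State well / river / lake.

D = b²−4ac = (-5)² − 4·(-2)·3 = 49
D = 7² is a perfect square ⇒ form factors over ℤ ⇒ lakes

lake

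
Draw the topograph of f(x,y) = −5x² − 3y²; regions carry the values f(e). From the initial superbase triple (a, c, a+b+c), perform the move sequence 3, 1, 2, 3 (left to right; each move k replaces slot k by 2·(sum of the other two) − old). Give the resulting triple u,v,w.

start (-5,-3,-8) = (f(1,0),f(0,1),f(1,1))
replace slot 3: 2·((-5)+(-3)) − (-8) = -8 → (-5,-3,-8)
replace slot 1: 2·((-3)+(-8)) − (-5) = -17 → (-17,-3,-8)
replace slot 2: 2·((-17)+(-8)) − (-3) = -47 → (-17,-47,-8)
replace slot 3: 2·((-17)+(-47)) − (-8) = -120 → (-17,-47,-120)

-17,-47,-120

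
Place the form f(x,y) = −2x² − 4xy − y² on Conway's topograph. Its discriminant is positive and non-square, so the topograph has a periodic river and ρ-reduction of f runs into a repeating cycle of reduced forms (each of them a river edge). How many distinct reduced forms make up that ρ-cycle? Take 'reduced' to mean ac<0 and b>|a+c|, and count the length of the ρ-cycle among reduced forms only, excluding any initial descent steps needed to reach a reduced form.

D = 8, ⌊√D⌋ = 2
descent: ρ → (-1,2,1)  [lands on river]
river: ρ → (1,2,-1)
ρ-cycle length = 2 (tail of 1 descent step not counted)

2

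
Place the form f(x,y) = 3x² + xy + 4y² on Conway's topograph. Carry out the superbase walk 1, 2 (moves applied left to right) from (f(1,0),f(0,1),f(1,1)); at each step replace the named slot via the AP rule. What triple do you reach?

start (3,4,8) = (f(1,0),f(0,1),f(1,1))
replace slot 1: 2·(4+8) − 3 = 21 → (21,4,8)
replace slot 2: 2·(21+8) − 4 = 54 → (21,54,8)

21,54,8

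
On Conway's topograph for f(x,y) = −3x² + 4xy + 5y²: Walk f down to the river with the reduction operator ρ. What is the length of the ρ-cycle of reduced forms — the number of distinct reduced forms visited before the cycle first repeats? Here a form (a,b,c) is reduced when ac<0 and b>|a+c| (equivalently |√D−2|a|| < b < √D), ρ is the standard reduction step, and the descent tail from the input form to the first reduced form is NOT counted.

D = 76, ⌊√D⌋ = 8
river: ρ → (5,6,-2)
river: ρ → (-2,6,5)
river: ρ → (5,4,-3)
river: ρ → (-3,8,1)
river: ρ → (1,8,-3)
river: ρ → (-3,4,5)
ρ-cycle length = 6 (tail of 0 descent steps not counted)

6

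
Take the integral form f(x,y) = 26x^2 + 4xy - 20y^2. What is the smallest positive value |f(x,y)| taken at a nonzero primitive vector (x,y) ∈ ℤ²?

descent: ρ → (-20,36,10)  [lands on river]
river: ρ → (10,44,-4)
river: ρ → (-4,44,10)
river: ρ → (10,36,-20)
river: ρ → (-20,44,2)
river: ρ → (2,44,-20)
closes: descent 1, river 6
min |a| on river = 2

2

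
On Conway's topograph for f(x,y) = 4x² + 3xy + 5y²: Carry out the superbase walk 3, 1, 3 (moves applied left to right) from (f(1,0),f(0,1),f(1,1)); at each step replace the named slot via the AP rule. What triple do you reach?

start (4,5,12) = (f(1,0),f(0,1),f(1,1))
replace slot 3: 2·(4+5) − 12 = 6 → (4,5,6)
replace slot 1: 2·(5+6) − 4 = 18 → (18,5,6)
replace slot 3: 2·(18+5) − 6 = 40 → (18,5,40)

18,5,40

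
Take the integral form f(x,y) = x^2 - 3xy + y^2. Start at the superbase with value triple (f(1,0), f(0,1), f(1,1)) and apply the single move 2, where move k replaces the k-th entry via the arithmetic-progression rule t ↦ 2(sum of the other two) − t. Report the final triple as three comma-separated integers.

start (1,1,-1) = (f(1,0),f(0,1),f(1,1))
replace slot 2: 2·(1+(-1)) − 1 = -1 → (1,-1,-1)

1,-1,-1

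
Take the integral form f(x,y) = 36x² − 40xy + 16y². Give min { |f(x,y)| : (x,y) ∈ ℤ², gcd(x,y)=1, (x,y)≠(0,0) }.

translate: b→32 (≡-40 mod 72), so (36,-40,16)→(36,32,12)
flip: (36,32,12)→(12,-32,36)
translate: b→-8 (≡-32 mod 24), so (12,-32,36)→(12,-8,16)
reduced (well bottom): (12,-8,16) with a≤c, −a<b≤a
well minimum = a = 12

12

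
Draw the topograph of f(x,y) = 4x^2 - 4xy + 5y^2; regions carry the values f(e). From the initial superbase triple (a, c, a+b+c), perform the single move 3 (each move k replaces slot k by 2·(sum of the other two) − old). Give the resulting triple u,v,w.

start (4,5,5) = (f(1,0),f(0,1),f(1,1))
replace slot 3: 2·(4+5) − 5 = 13 → (4,5,13)

4,5,13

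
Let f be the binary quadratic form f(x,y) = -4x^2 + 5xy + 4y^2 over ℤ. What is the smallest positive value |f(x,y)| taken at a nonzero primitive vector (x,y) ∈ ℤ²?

river: ρ → (4,3,-5)
river: ρ → (-5,7,2)
river: ρ → (2,9,-1)
river: ρ → (-1,9,2)
river: ρ → (2,7,-5)
river: ρ → (-5,3,4)
river: ρ → (4,5,-4)
river: ρ → (-4,3,5)
river: ρ → (5,7,-2)
river: ρ → (-2,9,1)
river: ρ → (1,9,-2)
river: ρ → (-2,7,5)
river: ρ → (5,3,-4)
river: ρ → (-4,5,4)
closes: descent 0, river 14
min |a| on river = 1

1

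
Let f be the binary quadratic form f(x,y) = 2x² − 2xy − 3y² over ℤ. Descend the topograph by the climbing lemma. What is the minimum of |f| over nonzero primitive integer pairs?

descent: ρ → (-3,2,2)  [lands on river]
river: ρ → (2,2,-3)
river: ρ → (-3,4,1)
river: ρ → (1,4,-3)
closes: descent 1, river 4
min |a| on river = 1

1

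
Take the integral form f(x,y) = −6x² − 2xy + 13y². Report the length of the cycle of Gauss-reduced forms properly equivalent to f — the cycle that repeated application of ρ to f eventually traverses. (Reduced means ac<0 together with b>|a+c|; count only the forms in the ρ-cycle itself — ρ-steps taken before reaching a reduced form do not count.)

D = 316, ⌊√D⌋ = 17
descent: ρ → (13,2,-6)
descent: ρ → (-6,10,9)  [lands on river]
river: ρ → (9,8,-7)
river: ρ → (-7,6,10)
river: ρ → (10,14,-3)
river: ρ → (-3,16,5)
river: ρ → (5,14,-6)
ρ-cycle length = 6 (tail of 2 descent steps not counted)

6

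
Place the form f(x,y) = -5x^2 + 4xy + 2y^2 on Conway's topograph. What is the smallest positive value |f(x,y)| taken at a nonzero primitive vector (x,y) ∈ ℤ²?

river: ρ → (2,4,-5)
river: ρ → (-5,6,1)
river: ρ → (1,6,-5)
river: ρ → (-5,4,2)
closes: descent 0, river 4
min |a| on river = 1

1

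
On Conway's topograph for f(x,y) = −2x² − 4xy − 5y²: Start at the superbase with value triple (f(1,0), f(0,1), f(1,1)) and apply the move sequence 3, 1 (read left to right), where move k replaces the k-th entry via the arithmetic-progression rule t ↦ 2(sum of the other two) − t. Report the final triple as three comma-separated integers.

start (-2,-5,-11) = (f(1,0),f(0,1),f(1,1))
replace slot 3: 2·((-2)+(-5)) − (-11) = -3 → (-2,-5,-3)
replace slot 1: 2·((-5)+(-3)) − (-2) = -14 → (-14,-5,-3)

-14,-5,-3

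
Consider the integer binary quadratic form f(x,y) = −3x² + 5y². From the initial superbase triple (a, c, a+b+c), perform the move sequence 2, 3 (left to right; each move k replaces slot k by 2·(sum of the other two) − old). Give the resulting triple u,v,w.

start (-3,5,2) = (f(1,0),f(0,1),f(1,1))
replace slot 2: 2·((-3)+2) − 5 = -7 → (-3,-7,2)
replace slot 3: 2·((-3)+(-7)) − 2 = -22 → (-3,-7,-22)

-3,-7,-22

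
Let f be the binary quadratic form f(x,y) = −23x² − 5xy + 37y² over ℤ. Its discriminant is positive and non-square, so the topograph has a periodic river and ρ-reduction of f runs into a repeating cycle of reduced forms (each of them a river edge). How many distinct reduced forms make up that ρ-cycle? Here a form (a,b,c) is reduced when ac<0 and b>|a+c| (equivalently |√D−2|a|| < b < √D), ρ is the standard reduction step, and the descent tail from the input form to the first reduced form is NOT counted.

D = 3429, ⌊√D⌋ = 58
descent: ρ → (37,5,-23)
descent: ρ → (-23,41,19)  [lands on river]
river: ρ → (19,35,-29)
river: ρ → (-29,23,25)
river: ρ → (25,27,-27)
river: ρ → (-27,27,25)
river: ρ → (25,23,-29)
river: ρ → (-29,35,19)
river: ρ → (19,41,-23)
river: ρ → (-23,51,9)
river: ρ → (9,57,-5)
river: ρ → (-5,53,31)
river: ρ → (31,9,-27)
river: ρ → (-27,45,13)
river: ρ → (13,33,-45)
river: ρ → (-45,57,1)
river: ρ → (1,57,-45)
river: ρ → (-45,33,13)
river: ρ → (13,45,-27)
river: ρ → (-27,9,31)
river: ρ → (31,53,-5)
river: ρ → (-5,57,9)
river: ρ → (9,51,-23)
ρ-cycle length = 22 (tail of 2 descent steps not counted)

22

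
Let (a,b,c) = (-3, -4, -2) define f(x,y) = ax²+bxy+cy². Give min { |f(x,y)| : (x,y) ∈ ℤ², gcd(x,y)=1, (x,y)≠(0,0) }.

translate: b→-2 (≡4 mod 6), so (3,4,2)→(3,-2,1)
flip: (3,-2,1)→(1,2,3)
translate: b→0 (≡2 mod 2), so (1,2,3)→(1,0,2)
reduced (well bottom): (1,0,2) with a≤c, −a<b≤a
well minimum |f| = |-1| = 1 (negative-definite)

1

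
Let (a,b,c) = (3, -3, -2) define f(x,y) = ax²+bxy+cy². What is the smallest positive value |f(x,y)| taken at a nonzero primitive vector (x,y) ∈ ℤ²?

descent: ρ → (-2,3,3)  [lands on river]
river: ρ → (3,3,-2)
river: ρ → (-2,5,1)
river: ρ → (1,5,-2)
closes: descent 1, river 4
min |a| on river = 1

1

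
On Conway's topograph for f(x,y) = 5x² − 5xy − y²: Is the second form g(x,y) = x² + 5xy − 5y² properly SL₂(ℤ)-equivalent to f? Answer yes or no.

D₁ = 45, D₂ = 45
river cycle of f (length 2): (-1, 5, 5), (5, 5, -1)
river cycle of g (length 2): (-5, 5, 1), (1, 5, -5)
cycles differ ⇒ inequivalent

no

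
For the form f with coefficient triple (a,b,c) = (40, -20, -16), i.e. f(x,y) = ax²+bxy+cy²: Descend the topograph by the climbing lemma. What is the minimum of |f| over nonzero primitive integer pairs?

descent: ρ → (-16,52,4)  [lands on river]
river: ρ → (4,52,-16)
river: ρ → (-16,44,16)
river: ρ → (16,52,-4)
river: ρ → (-4,52,16)
river: ρ → (16,44,-16)
closes: descent 1, river 6
min |a| on river = 4

4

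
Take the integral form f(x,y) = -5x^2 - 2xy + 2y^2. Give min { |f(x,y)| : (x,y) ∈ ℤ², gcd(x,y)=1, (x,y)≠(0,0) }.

descent: ρ → (2,6,-1)  [lands on river]
river: ρ → (-1,6,2)
closes: descent 1, river 2
min |a| on river = 1

1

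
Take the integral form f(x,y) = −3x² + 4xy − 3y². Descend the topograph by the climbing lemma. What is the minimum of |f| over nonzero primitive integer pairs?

translate: b→2 (≡-4 mod 6), so (3,-4,3)→(3,2,2)
flip: (3,2,2)→(2,-2,3)
translate: b→2 (≡-2 mod 4), so (2,-2,3)→(2,2,3)
reduced (well bottom): (2,2,3) with a≤c, −a<b≤a
well minimum |f| = |-2| = 2 (negative-definite)

2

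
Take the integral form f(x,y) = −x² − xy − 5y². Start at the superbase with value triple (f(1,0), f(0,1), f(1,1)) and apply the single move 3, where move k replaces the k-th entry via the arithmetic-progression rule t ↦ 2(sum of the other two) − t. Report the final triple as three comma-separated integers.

start (-1,-5,-7) = (f(1,0),f(0,1),f(1,1))
replace slot 3: 2·((-1)+(-5)) − (-7) = -5 → (-1,-5,-5)

-1,-5,-5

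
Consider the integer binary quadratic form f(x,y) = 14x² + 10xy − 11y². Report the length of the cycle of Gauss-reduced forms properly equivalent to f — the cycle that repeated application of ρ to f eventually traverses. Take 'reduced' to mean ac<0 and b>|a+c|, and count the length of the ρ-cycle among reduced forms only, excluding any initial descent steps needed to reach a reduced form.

D = 716, ⌊√D⌋ = 26
river: ρ → (-11,12,13)
river: ρ → (13,14,-10)
river: ρ → (-10,26,1)
river: ρ → (1,26,-10)
river: ρ → (-10,14,13)
river: ρ → (13,12,-11)
river: ρ → (-11,10,14)
river: ρ → (14,18,-7)
river: ρ → (-7,24,5)
river: ρ → (5,26,-2)
river: ρ → (-2,26,5)
river: ρ → (5,24,-7)
river: ρ → (-7,18,14)
river: ρ → (14,10,-11)
ρ-cycle length = 14 (tail of 0 descent steps not counted)

14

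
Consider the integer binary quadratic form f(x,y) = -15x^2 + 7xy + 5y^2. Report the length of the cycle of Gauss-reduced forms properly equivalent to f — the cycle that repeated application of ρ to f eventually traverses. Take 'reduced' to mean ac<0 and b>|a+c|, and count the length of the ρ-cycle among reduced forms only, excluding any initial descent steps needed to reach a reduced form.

D = 349, ⌊√D⌋ = 18
descent: ρ → (5,13,-9)  [lands on river]
river: ρ → (-9,5,9)
river: ρ → (9,13,-5)
river: ρ → (-5,17,3)
river: ρ → (3,13,-15)
river: ρ → (-15,17,1)
river: ρ → (1,17,-15)
river: ρ → (-15,13,3)
river: ρ → (3,17,-5)
river: ρ → (-5,13,9)
river: ρ → (9,5,-9)
river: ρ → (-9,13,5)
river: ρ → (5,17,-3)
river: ρ → (-3,13,15)
river: ρ → (15,17,-1)
river: ρ → (-1,17,15)
river: ρ → (15,13,-3)
river: ρ → (-3,17,5)
ρ-cycle length = 18 (tail of 1 descent step not counted)

18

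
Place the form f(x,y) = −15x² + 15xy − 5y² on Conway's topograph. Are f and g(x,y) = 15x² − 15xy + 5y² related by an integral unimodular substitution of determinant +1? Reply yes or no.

D₁ = -75, D₂ = -75
f is negative-definite; reduce −f:
−f: translate: b→15 (≡-15 mod 30), so (15,-15,5)→(15,15,5)
−f: flip: (15,15,5)→(5,-15,15)
−f: translate: b→5 (≡-15 mod 10), so (5,-15,15)→(5,5,5)
−f: reduced (well bottom): (5,5,5) with a≤c, −a<b≤a
flip sign back: reduced form of f is (-5,-5,-5)
g: translate: b→15 (≡-15 mod 30), so (15,-15,5)→(15,15,5)
g: flip: (15,15,5)→(5,-15,15)
g: translate: b→5 (≡-15 mod 10), so (5,-15,15)→(5,5,5)
g: reduced (well bottom): (5,5,5) with a≤c, −a<b≤a
reduced forms (-5, -5, -5) vs (5, 5, 5) ⇒ inequivalent

no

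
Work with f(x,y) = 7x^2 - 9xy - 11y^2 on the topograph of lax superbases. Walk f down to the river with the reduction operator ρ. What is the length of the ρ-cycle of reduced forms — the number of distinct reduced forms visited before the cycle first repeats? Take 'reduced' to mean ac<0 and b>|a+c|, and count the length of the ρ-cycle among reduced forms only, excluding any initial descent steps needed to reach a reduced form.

D = 389, ⌊√D⌋ = 19
descent: ρ → (-11,9,7)  [lands on river]
river: ρ → (7,19,-1)
river: ρ → (-1,19,7)
river: ρ → (7,9,-11)
river: ρ → (-11,13,5)
river: ρ → (5,17,-5)
river: ρ → (-5,13,11)
river: ρ → (11,9,-7)
river: ρ → (-7,19,1)
river: ρ → (1,19,-7)
river: ρ → (-7,9,11)
river: ρ → (11,13,-5)
river: ρ → (-5,17,5)
river: ρ → (5,13,-11)
ρ-cycle length = 14 (tail of 1 descent step not counted)

14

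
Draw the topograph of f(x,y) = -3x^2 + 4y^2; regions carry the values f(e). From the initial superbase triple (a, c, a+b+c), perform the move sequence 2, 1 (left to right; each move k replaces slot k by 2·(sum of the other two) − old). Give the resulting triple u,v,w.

start (-3,4,1) = (f(1,0),f(0,1),f(1,1))
replace slot 2: 2·((-3)+1) − 4 = -8 → (-3,-8,1)
replace slot 1: 2·((-8)+1) − (-3) = -11 → (-11,-8,1)

-11,-8,1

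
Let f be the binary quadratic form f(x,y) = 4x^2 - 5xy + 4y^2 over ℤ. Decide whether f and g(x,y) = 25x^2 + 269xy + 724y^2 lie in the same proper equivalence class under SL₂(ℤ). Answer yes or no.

D₁ = -39, D₂ = -39
f: translate: b→3 (≡-5 mod 8), so (4,-5,4)→(4,3,3)
f: flip: (4,3,3)→(3,-3,4)
f: translate: b→3 (≡-3 mod 6), so (3,-3,4)→(3,3,4)
f: reduced (well bottom): (3,3,4) with a≤c, −a<b≤a
g: translate: b→19 (≡269 mod 50), so (25,269,724)→(25,19,4)
g: flip: (25,19,4)→(4,-19,25)
g: translate: b→-3 (≡-19 mod 8), so (4,-19,25)→(4,-3,3)
g: flip: (4,-3,3)→(3,3,4)
g: reduced (well bottom): (3,3,4) with a≤c, −a<b≤a
reduced forms (3, 3, 4) vs (3, 3, 4) ⇒ equivalent

yes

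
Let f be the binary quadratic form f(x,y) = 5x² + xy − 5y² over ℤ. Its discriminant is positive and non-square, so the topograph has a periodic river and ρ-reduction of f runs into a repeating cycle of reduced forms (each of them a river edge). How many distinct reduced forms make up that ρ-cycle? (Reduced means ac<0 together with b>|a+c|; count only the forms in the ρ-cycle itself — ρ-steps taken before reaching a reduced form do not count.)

D = 101, ⌊√D⌋ = 10
river: ρ → (-5,9,1)
river: ρ → (1,9,-5)
river: ρ → (-5,1,5)
river: ρ → (5,9,-1)
river: ρ → (-1,9,5)
river: ρ → (5,1,-5)
ρ-cycle length = 6 (tail of 0 descent steps not counted)

6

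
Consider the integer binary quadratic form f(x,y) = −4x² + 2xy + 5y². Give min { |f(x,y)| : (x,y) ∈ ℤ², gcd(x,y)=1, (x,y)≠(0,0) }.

river: ρ → (5,8,-1)
river: ρ → (-1,8,5)
river: ρ → (5,2,-4)
river: ρ → (-4,6,3)
river: ρ → (3,6,-4)
river: ρ → (-4,2,5)
closes: descent 0, river 6
min |a| on river = 1

1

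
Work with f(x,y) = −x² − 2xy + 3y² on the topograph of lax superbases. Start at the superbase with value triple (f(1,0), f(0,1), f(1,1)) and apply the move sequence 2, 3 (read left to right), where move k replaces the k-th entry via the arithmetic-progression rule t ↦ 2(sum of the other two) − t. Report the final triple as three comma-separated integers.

start (-1,3,0) = (f(1,0),f(0,1),f(1,1))
replace slot 2: 2·((-1)+0) − 3 = -5 → (-1,-5,0)
replace slot 3: 2·((-1)+(-5)) − 0 = -12 → (-1,-5,-12)

-1,-5,-12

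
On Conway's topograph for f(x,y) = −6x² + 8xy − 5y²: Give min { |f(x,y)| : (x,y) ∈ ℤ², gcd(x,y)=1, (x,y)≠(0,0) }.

translate: b→4 (≡-8 mod 12), so (6,-8,5)→(6,4,3)
flip: (6,4,3)→(3,-4,6)
translate: b→2 (≡-4 mod 6), so (3,-4,6)→(3,2,5)
reduced (well bottom): (3,2,5) with a≤c, −a<b≤a
well minimum |f| = |-3| = 3 (negative-definite)

3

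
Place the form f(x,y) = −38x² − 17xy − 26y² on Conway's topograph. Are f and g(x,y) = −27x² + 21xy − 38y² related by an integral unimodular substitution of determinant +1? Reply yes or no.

D₁ = -3663, D₂ = -3663
f is negative-definite; reduce −f:
−f: flip: (38,17,26)→(26,-17,38)
−f: reduced (well bottom): (26,-17,38) with a≤c, −a<b≤a
flip sign back: reduced form of f is (-26,17,-38)
g is negative-definite; reduce −g:
−g: reduced (well bottom): (27,-21,38) with a≤c, −a<b≤a
flip sign back: reduced form of g is (-27,21,-38)
reduced forms (-26, 17, -38) vs (-27, 21, -38) ⇒ inequivalent

no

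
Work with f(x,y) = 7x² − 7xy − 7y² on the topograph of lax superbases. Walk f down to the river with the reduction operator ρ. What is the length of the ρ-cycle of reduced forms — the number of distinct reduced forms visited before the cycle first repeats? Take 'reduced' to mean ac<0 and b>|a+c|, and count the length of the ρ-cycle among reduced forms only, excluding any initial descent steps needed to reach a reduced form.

D = 245, ⌊√D⌋ = 15
descent: ρ → (-7,7,7)  [lands on river]
river: ρ → (7,7,-7)
ρ-cycle length = 2 (tail of 1 descent step not counted)

2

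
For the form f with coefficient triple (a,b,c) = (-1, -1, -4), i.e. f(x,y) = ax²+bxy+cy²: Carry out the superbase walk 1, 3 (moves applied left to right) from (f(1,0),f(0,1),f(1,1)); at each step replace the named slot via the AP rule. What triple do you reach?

start (-1,-4,-6) = (f(1,0),f(0,1),f(1,1))
replace slot 1: 2·((-4)+(-6)) − (-1) = -19 → (-19,-4,-6)
replace slot 3: 2·((-19)+(-4)) − (-6) = -40 → (-19,-4,-40)

-19,-4,-40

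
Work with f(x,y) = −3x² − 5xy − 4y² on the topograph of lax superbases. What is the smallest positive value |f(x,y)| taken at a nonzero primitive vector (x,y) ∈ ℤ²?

translate: b→-1 (≡5 mod 6), so (3,5,4)→(3,-1,2)
flip: (3,-1,2)→(2,1,3)
reduced (well bottom): (2,1,3) with a≤c, −a<b≤a
well minimum |f| = |-2| = 2 (negative-definite)

2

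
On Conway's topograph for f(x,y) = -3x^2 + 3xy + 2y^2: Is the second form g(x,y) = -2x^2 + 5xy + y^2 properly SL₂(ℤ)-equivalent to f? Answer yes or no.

D₁ = 33, D₂ = 33
river cycle of f (length 4): (2, 5, -1), (-1, 5, 2), (2, 3, -3), (-3, 3, 2)
river cycle of g (length 4): (1, 5, -2), (-2, 3, 3), (3, 3, -2), (-2, 5, 1)
cycles differ ⇒ inequivalent

no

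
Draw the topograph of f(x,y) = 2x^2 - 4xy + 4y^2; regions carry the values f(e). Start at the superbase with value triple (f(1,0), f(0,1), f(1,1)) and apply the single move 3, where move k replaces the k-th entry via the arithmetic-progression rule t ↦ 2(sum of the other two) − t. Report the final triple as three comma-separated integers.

start (2,4,2) = (f(1,0),f(0,1),f(1,1))
replace slot 3: 2·(2+4) − 2 = 10 → (2,4,10)

2,4,10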